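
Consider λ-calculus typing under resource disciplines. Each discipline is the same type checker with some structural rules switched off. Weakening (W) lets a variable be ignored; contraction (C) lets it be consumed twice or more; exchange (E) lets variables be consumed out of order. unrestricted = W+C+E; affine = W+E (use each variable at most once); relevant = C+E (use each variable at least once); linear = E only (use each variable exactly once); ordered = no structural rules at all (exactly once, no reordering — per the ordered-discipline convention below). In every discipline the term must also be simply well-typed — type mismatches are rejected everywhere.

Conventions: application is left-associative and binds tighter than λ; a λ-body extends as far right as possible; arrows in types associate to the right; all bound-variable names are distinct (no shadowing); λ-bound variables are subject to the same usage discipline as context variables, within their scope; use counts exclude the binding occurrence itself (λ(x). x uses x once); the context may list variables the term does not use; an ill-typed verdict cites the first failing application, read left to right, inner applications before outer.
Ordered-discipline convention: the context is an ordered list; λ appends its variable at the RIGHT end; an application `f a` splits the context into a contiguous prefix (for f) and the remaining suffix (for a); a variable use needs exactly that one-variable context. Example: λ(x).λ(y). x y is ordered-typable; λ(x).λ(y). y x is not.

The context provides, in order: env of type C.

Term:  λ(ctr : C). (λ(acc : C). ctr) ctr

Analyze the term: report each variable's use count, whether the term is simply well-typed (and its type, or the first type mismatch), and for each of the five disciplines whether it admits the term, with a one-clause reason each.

variable uses: env=0, ctr (bound)=2, acc (bound)=0
uses in reading order: ctr, ctr
typing: the term checks, with type C -> C
ordered ✗ (repeated use of ctr ×2; unused: env, acc — weakening required)
linear ✗ (repeated use of ctr ×2; unused: env, acc — weakening required)
affine ✗ (repeated use of ctr ×2)
relevant ✗ (unused: env, acc — weakening required)
unrestricted ✓ (type-checks (C -> C) and nothing is barred)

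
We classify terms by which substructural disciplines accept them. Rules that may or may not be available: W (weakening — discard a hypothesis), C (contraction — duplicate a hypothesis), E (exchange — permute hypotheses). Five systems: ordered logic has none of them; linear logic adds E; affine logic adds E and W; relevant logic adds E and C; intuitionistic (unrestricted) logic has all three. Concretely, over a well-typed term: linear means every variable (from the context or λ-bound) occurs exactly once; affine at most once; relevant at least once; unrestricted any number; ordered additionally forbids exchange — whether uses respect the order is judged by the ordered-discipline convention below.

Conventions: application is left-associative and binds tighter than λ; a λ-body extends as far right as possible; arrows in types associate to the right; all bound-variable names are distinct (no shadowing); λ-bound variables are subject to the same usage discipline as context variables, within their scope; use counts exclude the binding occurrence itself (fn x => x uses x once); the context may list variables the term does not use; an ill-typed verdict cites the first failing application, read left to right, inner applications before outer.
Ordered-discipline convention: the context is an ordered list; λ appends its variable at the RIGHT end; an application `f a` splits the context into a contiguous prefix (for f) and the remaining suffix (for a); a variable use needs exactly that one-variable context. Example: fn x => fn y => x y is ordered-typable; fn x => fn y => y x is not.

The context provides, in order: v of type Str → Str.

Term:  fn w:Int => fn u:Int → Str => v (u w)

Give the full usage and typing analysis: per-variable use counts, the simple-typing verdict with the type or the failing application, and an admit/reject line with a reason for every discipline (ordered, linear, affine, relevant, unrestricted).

usage: v=1; w [bound]=1; u [bound]=1
left-to-right use order: v, u, w
typing: the term checks, with type Int → (Int → Str) → Str
ordered: ✗, no contiguous prefix/suffix split fits v, u, w
linear: ✓, each of v, w, u used exactly once
affine: ✓, none of v, w, u used more than once
relevant: ✓, v, w, u: all used, weakening unneeded
unrestricted: ✓, type-checks (Int → (Int → Str) → Str) and nothing is barred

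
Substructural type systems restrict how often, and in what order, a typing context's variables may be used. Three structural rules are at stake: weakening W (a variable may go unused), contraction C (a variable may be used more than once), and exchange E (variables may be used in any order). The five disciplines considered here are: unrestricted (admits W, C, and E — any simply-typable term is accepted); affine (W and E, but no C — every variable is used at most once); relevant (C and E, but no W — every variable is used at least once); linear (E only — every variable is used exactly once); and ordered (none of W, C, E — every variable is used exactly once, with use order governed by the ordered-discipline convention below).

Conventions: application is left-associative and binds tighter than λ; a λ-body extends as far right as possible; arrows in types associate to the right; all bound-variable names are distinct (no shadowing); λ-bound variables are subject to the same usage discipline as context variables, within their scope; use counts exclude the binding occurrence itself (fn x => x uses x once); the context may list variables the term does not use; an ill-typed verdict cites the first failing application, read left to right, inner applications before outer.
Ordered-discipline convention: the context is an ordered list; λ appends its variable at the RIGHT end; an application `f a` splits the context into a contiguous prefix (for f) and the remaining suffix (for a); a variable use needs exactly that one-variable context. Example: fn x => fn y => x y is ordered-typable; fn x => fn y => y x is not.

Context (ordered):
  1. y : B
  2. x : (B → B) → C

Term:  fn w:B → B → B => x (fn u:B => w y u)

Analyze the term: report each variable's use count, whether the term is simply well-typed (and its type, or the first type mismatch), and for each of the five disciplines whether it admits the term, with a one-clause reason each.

use counts: y=1, x=1, w [bound]=1, u [bound]=1
left-to-right use order: x, w, y, u
typing: ✓ — (B → B → B) → C
ordered: ✗, use order x, w, y, u needs exchange
linear: ✓, exactly-once usage across y, x, w, u
affine: ✓, y, x, w, u: no repeats, contraction unneeded
relevant: ✓, every one of y, x, w, u appears
unrestricted: ✓, well-typed at (B → B → B) → C; no restrictions here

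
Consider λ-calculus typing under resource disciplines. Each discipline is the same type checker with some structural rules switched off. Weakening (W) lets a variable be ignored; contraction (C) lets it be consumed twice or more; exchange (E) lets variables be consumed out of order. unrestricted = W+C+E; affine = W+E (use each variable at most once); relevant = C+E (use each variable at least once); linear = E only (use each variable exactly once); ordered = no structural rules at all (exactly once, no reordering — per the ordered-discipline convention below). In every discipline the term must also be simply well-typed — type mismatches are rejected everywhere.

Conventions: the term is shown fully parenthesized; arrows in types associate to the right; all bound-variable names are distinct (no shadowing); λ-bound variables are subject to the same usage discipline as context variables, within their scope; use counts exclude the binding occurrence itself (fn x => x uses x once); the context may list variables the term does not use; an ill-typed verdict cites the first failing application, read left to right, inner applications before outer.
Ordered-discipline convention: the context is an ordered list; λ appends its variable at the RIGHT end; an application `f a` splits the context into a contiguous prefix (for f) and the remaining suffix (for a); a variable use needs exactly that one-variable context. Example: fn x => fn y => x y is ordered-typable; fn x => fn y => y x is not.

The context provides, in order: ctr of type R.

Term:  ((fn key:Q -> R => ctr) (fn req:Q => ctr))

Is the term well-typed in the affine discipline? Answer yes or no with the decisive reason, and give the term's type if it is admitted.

no — repeated use of ctr ×2
usage: ctr: 2, key (λ-bound): 0, req (λ-bound): 0
use order (left to right): ctr, ctr
typing: the term checks, with type R
all disciplines: ordered ✗ | linear ✗ | affine ✗ | relevant ✗ | unrestricted ✓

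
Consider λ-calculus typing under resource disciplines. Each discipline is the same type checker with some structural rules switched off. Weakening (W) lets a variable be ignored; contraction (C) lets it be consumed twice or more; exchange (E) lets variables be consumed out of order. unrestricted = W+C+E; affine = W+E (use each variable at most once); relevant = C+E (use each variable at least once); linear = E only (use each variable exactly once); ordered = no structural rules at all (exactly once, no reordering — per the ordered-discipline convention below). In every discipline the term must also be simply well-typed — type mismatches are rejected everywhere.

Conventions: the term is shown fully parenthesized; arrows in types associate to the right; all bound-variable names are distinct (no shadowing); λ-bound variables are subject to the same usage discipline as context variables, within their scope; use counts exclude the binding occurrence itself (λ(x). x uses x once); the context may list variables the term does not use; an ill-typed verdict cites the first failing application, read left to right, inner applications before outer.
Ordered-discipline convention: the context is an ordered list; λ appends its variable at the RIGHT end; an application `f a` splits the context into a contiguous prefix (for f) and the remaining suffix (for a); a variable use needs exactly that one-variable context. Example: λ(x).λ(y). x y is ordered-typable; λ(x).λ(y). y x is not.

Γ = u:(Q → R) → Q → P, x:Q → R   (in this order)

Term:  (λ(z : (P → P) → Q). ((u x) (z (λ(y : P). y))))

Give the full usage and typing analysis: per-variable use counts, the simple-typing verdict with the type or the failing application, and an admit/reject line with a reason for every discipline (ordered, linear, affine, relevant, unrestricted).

use counts: u ×1; x ×1; z [bound] ×1; y [bound] ×1
uses in reading order: u, x, z, y
typing: the term checks, with type ((P → P) → Q) → P
ordered: ✓, u, x, z, y once each; derivable with no W/C/E
linear: ✓, exactly-once usage across u, x, z, y
affine: ✓, u, x, z, y: no repeats, contraction unneeded
relevant: ✓, u, x, z, y: all used, weakening unneeded
unrestricted: ✓, typability at ((P → P) → Q) → P is all that's needed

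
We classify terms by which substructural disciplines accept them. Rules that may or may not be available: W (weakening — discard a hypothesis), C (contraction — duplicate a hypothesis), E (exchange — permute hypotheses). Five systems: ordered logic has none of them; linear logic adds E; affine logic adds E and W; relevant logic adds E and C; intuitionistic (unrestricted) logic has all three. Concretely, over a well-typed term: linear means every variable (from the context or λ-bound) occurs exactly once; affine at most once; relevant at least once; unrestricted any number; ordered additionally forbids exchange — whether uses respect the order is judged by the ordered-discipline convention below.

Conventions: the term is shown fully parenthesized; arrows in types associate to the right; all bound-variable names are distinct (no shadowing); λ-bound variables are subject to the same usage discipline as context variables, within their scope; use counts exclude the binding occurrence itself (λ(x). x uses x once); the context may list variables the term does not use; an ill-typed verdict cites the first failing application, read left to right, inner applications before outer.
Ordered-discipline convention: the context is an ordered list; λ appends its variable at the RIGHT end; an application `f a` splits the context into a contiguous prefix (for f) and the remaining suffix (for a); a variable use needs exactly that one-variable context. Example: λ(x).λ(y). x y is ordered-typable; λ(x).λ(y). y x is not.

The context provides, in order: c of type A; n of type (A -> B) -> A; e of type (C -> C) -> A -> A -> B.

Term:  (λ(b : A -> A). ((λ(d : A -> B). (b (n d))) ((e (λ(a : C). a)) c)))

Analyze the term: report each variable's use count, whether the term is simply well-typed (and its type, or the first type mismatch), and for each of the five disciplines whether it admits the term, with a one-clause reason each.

variable uses: c: 1×, n: 1×, e: 1×, b (bound): 1×, d (bound): 1×, a (bound): 1×
order of uses: b, n, d, e, a, c
typing: well-typed at (A -> A) -> A
ordered ✗ (use order b, n, d, e, a, c needs exchange)
linear ✓ (c, n, e, b, d, a: one use apiece)
affine ✓ (at most one use each (c, n, e, b, d, a))
relevant ✓ (none of c, n, e, b, d, a goes unused)
unrestricted ✓ (well-typed at (A -> A) -> A; no restrictions here)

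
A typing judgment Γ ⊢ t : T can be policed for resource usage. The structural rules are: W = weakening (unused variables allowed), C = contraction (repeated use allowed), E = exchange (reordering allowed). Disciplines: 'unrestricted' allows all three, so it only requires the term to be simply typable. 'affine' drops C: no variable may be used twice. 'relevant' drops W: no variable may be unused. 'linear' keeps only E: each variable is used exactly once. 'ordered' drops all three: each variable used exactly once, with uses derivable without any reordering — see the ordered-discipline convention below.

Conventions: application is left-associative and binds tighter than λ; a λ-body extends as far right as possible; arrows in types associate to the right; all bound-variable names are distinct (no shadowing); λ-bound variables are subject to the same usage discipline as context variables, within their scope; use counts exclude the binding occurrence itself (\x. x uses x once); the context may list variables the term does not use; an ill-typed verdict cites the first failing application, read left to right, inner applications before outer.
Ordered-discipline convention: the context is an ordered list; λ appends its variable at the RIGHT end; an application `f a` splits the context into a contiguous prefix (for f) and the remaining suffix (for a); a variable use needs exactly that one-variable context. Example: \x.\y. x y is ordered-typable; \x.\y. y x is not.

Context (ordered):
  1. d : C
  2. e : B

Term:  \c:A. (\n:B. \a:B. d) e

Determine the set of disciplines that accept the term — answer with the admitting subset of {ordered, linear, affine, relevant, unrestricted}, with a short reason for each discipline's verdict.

admitting disciplines: affine, unrestricted
usage: d ×1; e ×1; c [bound] ×0; n [bound] ×0; a [bound] ×0
order of uses: d, e
typing: the term checks, with type A → B → C
ordered: ✗ — unused: c, n, a — weakening required
linear: ✗ — unused: c, n, a — weakening required
affine: ✓ — none of d, e, c, n, a used more than once
relevant: ✗ — unused: c, n, a — weakening required
unrestricted: ✓ — simply typable at A → B → C; W, C, E all held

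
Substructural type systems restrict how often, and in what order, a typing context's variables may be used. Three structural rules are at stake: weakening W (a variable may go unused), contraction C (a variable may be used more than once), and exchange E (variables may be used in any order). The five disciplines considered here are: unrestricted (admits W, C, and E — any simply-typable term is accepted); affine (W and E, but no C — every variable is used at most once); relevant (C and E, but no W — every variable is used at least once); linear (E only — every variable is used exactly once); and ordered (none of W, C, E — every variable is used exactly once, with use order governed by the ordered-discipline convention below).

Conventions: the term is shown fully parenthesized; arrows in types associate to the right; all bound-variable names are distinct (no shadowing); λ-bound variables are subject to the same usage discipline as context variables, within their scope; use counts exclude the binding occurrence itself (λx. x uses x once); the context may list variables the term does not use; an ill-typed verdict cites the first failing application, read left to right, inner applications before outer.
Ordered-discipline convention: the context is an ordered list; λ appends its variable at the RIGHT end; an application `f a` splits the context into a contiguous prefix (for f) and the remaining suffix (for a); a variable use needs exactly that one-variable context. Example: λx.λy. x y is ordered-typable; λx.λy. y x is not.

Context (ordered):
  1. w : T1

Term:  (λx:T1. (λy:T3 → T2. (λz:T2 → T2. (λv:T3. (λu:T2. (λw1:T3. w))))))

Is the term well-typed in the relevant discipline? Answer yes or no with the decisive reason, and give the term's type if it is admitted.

no — x, y, z, v, u, w1 left unused
use counts: w ×1; x (bound) ×0; y (bound) ×0; z (bound) ×0; v (bound) ×0; u (bound) ×0; w1 (bound) ×0
left-to-right use order: w
typing: well-typed at T1 → (T3 → T2) → (T2 → T2) → T3 → T2 → T3 → T1
summary: ordered ✗ | linear ✗ | affine ✓ | relevant ✗ | unrestricted ✓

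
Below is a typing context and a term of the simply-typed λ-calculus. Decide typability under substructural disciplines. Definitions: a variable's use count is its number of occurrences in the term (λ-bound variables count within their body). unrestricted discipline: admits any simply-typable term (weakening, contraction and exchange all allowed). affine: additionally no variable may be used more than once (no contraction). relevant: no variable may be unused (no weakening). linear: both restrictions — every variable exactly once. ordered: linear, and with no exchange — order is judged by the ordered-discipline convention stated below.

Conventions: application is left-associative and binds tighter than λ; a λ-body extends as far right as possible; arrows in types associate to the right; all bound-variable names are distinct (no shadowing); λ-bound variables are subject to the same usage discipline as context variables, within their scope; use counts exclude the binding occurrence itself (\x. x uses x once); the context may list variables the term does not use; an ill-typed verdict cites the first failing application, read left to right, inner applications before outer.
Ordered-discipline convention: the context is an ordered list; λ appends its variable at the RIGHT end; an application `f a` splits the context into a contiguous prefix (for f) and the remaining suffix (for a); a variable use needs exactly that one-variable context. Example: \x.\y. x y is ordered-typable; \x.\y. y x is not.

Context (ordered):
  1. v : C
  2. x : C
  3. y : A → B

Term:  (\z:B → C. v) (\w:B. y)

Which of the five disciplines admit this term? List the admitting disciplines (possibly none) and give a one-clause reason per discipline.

admitting disciplines: none
usage: v ×1, x ×0, y ×1, z (bound) ×0, w (bound) ×0
use order (left to right): v, y
typing: ill-typed: an application expects B → C but receives B → A → B
ordered: ✗ — the type mismatch rejects it
linear: ✗ — not simply typable
affine: ✗ — fails simple typing
relevant: ✗ — a type mismatch blocks all five
unrestricted: ✗ — the type mismatch rejects it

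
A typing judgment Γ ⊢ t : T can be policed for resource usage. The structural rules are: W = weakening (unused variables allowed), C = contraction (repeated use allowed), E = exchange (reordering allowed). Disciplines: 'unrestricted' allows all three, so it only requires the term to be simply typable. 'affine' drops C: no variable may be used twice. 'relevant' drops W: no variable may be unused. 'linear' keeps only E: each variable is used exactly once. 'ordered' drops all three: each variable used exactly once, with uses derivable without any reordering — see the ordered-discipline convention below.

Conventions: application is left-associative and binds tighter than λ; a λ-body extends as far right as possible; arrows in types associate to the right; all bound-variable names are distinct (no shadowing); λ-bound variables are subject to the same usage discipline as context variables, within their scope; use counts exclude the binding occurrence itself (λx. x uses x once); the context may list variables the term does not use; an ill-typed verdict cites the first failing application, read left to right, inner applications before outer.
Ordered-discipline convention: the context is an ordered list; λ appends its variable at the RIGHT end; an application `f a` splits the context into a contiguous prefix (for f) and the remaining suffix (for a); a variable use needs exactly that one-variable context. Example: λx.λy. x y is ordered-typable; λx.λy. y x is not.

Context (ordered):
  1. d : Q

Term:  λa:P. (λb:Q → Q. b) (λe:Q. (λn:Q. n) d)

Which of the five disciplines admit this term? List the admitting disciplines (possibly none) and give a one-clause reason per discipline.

admitted by: affine, unrestricted
usage: d=1, a (bound)=0, b (bound)=1, e (bound)=0, n (bound)=1
order of uses: b, n, d
typing: ✓ — P → Q → Q
ordered: ✗ — a, e left unused
linear: ✗ — a, e left unused
affine: ✓ — d, a, b, e, n: no repeats, contraction unneeded
relevant: ✗ — a, e left unused
unrestricted: ✓ — well-typed at P → Q → Q; no restrictions here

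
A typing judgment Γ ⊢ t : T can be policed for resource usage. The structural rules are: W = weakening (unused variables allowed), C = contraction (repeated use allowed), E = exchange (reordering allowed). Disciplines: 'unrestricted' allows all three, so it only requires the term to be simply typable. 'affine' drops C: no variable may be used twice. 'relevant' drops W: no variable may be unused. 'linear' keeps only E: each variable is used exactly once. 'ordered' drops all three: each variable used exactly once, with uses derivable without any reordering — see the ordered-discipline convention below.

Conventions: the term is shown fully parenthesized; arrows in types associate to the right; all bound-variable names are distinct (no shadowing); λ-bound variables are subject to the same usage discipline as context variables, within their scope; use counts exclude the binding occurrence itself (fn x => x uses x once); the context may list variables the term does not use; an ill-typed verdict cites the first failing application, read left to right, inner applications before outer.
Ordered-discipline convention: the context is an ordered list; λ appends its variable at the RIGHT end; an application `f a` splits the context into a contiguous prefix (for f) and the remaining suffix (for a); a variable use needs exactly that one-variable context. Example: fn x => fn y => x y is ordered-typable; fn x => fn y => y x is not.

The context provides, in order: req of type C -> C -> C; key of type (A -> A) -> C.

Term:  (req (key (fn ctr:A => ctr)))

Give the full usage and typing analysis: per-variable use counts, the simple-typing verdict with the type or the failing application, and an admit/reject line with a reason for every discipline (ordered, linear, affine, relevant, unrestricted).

usage: req: 1×; key: 1×; ctr (bound): 1×
left-to-right use order: req, key, ctr
typing: well-typed at C -> C
ordered ✓ (one use each (req, key, ctr); ordered split holds)
linear ✓ (exactly-once usage across req, key, ctr)
affine ✓ (at most one use each (req, key, ctr))
relevant ✓ (at least one use each (req, key, ctr))
unrestricted ✓ (typability at C -> C is all that's needed)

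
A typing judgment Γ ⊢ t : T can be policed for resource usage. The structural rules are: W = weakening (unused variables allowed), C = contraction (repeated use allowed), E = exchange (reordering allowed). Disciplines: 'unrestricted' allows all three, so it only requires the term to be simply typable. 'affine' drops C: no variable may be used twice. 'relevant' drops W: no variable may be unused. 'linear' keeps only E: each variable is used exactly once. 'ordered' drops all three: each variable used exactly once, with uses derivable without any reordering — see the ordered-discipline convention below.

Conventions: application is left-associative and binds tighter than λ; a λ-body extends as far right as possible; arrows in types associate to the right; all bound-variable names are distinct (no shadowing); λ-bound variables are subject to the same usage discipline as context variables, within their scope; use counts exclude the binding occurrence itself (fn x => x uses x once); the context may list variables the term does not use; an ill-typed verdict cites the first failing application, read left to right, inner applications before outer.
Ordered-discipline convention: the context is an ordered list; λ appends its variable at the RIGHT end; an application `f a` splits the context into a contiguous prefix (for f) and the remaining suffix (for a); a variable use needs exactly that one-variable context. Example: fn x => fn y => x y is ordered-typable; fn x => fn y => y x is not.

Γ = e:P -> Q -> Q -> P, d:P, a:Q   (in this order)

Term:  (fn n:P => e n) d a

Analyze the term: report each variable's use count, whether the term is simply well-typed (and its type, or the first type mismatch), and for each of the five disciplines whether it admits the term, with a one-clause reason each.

counts: e: 1, d: 1, a: 1, n (bound): 1
uses in reading order: e, n, d, a
typing: ✓ — Q -> P
ordered ✓ (one use each (e, d, a, n); ordered split holds)
linear ✓ (each of e, d, a, n used exactly once)
affine ✓ (none of e, d, a, n used more than once)
relevant ✓ (e, d, a, n: all used, weakening unneeded)
unrestricted ✓ (well-typed at Q -> P; no restrictions here)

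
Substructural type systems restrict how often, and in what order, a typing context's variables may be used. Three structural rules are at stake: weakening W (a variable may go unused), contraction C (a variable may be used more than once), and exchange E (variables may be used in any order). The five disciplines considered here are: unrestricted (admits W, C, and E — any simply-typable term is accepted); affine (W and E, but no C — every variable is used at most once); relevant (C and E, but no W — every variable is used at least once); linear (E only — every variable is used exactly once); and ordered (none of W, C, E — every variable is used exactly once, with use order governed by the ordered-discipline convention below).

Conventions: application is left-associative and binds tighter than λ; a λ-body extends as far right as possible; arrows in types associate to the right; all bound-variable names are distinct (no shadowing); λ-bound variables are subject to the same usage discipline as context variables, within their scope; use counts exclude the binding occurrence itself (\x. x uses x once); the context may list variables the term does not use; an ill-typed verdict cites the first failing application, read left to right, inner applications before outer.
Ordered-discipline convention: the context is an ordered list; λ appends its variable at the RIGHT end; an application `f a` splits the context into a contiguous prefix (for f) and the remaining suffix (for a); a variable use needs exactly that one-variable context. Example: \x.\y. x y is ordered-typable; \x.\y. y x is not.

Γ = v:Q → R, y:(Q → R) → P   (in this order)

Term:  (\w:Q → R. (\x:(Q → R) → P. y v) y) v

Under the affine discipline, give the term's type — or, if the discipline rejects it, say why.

not well-typed under affine — needs contraction — v ×2, y ×2
usage: v: 2×, y: 2×, w (bound): 0×, x (bound): 0×
order of uses: y, v, y, v
typing: ✓ — P
summary: ordered ✗, linear ✗, affine ✗, relevant ✗, unrestricted ✓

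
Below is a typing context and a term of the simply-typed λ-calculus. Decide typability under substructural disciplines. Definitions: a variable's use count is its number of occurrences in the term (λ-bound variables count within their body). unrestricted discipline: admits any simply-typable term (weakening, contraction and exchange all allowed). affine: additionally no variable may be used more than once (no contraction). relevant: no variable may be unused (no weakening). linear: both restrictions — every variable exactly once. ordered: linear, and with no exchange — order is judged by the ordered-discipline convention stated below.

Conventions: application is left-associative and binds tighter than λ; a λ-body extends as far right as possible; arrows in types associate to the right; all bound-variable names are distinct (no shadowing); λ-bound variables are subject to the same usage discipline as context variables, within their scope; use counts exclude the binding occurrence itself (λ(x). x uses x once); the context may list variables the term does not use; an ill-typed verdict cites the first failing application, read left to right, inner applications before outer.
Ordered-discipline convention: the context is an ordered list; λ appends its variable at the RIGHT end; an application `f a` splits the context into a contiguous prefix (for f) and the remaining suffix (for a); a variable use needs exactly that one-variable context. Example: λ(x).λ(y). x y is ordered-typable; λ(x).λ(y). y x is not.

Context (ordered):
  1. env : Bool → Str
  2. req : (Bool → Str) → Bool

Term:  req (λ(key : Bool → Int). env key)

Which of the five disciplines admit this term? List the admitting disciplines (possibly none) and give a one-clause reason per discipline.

accepted by: none
use counts: env: 1, req: 1, key (bound): 1
order of uses: req, env, key
typing: ill-typed: an argument Bool → Int mismatches the expected Bool
ordered ✗ (a type mismatch blocks all five)
linear ✗ (the type mismatch rejects it)
affine ✗ (not simply typable)
relevant ✗ (fails simple typing)
unrestricted ✗ (a type mismatch blocks all five)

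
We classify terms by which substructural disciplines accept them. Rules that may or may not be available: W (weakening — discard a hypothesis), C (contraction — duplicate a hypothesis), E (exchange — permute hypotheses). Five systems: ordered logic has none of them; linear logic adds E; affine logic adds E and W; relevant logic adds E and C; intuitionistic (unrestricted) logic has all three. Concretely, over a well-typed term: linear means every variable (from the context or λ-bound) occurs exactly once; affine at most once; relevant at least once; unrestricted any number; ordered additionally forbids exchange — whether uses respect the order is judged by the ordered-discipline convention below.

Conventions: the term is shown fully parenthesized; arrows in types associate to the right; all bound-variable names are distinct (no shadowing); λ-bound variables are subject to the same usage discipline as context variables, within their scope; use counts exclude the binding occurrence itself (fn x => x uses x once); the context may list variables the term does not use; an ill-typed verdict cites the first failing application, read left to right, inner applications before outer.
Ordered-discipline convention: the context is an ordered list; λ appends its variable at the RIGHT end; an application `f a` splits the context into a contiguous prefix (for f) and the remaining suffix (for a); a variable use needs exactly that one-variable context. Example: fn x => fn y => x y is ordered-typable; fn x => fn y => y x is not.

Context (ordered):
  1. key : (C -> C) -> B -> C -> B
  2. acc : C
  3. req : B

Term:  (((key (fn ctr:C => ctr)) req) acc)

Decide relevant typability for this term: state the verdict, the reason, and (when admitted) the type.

yes — every one of key, acc, req, ctr appears; term : B
usage: key: 1; acc: 1; req: 1; ctr (λ-bound): 1
use order (left to right): key, ctr, req, acc
typing: the term checks, with type B
across the five disciplines: ordered ✗; linear ✓; affine ✓; relevant ✓; unrestricted ✓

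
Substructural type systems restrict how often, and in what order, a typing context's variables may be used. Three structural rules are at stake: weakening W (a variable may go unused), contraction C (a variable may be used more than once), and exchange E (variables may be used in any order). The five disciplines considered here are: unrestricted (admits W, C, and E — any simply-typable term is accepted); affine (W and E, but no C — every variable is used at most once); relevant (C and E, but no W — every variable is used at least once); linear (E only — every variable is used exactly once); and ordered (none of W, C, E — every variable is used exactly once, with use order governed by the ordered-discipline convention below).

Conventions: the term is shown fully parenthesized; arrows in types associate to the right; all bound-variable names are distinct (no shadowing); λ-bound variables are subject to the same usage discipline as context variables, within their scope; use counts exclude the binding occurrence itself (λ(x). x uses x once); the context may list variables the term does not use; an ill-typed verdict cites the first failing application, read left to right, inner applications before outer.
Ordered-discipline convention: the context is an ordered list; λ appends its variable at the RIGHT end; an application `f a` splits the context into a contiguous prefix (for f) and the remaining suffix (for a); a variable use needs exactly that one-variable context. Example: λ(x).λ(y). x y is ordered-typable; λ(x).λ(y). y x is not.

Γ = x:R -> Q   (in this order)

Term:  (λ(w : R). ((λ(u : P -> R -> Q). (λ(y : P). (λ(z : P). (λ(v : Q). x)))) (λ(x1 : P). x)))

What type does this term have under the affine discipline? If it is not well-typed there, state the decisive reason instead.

not well-typed under affine — repeated use of x ×2
use counts: x: 2; w (bound): 0; u (bound): 0; y (bound): 0; z (bound): 0; v (bound): 0; x1 (bound): 0
left-to-right use order: x, x
typing: the term checks, with type R -> P -> P -> Q -> R -> Q
per-discipline verdicts: ordered ✗ | linear ✗ | affine ✗ | relevant ✗ | unrestricted ✓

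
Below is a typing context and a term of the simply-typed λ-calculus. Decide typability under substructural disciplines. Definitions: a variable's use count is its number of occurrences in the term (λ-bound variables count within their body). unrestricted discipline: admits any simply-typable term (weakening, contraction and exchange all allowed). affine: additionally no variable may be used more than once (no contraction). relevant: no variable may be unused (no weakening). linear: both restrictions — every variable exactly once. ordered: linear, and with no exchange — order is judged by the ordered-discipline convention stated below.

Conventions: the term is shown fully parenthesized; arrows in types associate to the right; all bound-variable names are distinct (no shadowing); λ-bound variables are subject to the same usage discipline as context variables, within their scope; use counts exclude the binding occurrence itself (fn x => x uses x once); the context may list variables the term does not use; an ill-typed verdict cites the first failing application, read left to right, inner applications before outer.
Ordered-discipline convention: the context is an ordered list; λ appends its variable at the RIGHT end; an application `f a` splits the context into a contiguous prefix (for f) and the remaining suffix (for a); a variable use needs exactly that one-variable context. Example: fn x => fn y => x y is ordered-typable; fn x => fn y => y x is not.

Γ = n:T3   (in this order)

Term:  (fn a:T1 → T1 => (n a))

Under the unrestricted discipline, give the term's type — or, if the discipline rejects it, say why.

not well-typed under unrestricted — the type mismatch rejects it
counts: n ×1, a (λ-bound) ×1
use order (left to right): n, a
typing: ill-typed: non-arrow in function slot: T3
all disciplines: ordered ✗; linear ✗; affine ✗; relevant ✗; unrestricted ✗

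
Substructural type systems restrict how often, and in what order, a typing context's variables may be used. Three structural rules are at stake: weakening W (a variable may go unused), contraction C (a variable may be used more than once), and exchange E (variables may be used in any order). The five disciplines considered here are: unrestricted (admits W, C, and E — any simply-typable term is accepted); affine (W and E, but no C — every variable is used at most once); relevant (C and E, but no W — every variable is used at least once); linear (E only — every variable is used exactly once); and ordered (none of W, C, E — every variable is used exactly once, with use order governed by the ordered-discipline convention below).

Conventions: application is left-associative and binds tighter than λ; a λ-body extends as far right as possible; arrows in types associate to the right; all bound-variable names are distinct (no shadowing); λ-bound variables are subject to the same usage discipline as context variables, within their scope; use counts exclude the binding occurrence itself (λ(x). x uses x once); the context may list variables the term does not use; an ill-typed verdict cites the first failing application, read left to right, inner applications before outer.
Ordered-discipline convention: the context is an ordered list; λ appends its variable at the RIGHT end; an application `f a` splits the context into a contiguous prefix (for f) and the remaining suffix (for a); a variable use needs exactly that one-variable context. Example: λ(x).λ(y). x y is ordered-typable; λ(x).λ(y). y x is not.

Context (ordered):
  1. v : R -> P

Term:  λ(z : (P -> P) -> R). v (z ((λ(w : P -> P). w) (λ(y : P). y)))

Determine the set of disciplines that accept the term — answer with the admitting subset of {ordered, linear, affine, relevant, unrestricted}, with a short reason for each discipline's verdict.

admitted in: ordered, linear, affine, relevant, unrestricted
use counts: v: 1, z [bound]: 1, w [bound]: 1, y [bound]: 1
order of uses: v, z, w, y
typing: well-typed at ((P -> P) -> R) -> P
ordered: ✓ — one use each (v, z, w, y); ordered split holds
linear: ✓ — exactly-once usage across v, z, w, y
affine: ✓ — none of v, z, w, y used more than once
relevant: ✓ — none of v, z, w, y goes unused
unrestricted: ✓ — type-checks (((P -> P) -> R) -> P) and nothing is barred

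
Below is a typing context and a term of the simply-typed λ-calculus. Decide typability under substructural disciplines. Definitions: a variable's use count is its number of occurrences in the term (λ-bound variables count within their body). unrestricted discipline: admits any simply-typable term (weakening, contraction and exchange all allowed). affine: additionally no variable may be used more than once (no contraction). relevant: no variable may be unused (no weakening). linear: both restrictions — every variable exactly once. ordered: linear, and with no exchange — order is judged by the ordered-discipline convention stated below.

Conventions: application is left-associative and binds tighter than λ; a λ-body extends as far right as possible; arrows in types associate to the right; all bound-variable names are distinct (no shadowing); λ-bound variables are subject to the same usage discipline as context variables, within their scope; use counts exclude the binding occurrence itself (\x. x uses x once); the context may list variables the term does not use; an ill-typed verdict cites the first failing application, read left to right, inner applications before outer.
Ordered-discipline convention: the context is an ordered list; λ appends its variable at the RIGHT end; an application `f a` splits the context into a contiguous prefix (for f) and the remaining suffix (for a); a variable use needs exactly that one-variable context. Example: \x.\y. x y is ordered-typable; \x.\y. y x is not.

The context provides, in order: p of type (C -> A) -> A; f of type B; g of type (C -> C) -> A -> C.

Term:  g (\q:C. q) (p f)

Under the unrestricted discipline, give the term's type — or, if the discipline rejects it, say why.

not well-typed under unrestricted — a type mismatch blocks all five
usage: p=1, f=1, g=1, q (bound)=1
left-to-right use order: g, q, p, f
typing: ill-typed: an argument B mismatches the expected C -> A
across the five disciplines: ordered ✗; linear ✗; affine ✗; relevant ✗; unrestricted ✗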